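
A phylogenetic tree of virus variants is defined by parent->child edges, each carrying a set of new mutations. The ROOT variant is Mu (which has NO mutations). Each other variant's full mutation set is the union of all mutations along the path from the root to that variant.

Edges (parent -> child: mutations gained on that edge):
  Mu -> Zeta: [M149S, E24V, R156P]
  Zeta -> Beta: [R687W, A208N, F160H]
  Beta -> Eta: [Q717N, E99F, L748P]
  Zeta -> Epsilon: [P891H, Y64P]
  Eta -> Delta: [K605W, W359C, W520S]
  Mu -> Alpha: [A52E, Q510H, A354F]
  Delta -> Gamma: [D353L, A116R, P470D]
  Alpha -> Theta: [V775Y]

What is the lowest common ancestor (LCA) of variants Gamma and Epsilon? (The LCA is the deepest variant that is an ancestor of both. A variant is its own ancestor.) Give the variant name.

Path from root to Gamma: Mu -> Zeta -> Beta -> Eta -> Delta -> Gamma
  ancestors of Gamma: {Mu, Zeta, Beta, Eta, Delta, Gamma}
Path from root to Epsilon: Mu -> Zeta -> Epsilon
  ancestors of Epsilon: {Mu, Zeta, Epsilon}
Common ancestors: {Mu, Zeta}
Walk up from Epsilon: Epsilon (not in ancestors of Gamma), Zeta (in ancestors of Gamma), Mu (in ancestors of Gamma)
Deepest common ancestor (LCA) = Zeta

Answer: Zeta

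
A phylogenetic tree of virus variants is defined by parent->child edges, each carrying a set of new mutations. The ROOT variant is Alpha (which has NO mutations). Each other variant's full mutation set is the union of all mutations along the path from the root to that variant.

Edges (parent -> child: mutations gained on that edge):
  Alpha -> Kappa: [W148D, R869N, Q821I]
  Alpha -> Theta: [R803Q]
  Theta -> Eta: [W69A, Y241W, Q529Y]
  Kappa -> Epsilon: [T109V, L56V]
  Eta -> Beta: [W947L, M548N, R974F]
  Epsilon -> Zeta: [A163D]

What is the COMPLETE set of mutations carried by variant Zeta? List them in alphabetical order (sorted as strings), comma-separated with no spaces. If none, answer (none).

Answer: A163D,L56V,Q821I,R869N,T109V,W148D

Derivation:
At Alpha: gained [] -> total []
At Kappa: gained ['W148D', 'R869N', 'Q821I'] -> total ['Q821I', 'R869N', 'W148D']
At Epsilon: gained ['T109V', 'L56V'] -> total ['L56V', 'Q821I', 'R869N', 'T109V', 'W148D']
At Zeta: gained ['A163D'] -> total ['A163D', 'L56V', 'Q821I', 'R869N', 'T109V', 'W148D']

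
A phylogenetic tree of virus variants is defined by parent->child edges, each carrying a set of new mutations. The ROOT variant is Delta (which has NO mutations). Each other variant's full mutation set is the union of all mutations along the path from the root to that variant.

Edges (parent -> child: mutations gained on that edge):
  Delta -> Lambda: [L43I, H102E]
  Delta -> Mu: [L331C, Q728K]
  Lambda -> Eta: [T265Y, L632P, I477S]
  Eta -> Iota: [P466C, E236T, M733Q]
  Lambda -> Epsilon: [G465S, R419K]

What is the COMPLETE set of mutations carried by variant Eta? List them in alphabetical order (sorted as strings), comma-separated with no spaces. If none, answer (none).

At Delta: gained [] -> total []
At Lambda: gained ['L43I', 'H102E'] -> total ['H102E', 'L43I']
At Eta: gained ['T265Y', 'L632P', 'I477S'] -> total ['H102E', 'I477S', 'L43I', 'L632P', 'T265Y']

Answer: H102E,I477S,L43I,L632P,T265Y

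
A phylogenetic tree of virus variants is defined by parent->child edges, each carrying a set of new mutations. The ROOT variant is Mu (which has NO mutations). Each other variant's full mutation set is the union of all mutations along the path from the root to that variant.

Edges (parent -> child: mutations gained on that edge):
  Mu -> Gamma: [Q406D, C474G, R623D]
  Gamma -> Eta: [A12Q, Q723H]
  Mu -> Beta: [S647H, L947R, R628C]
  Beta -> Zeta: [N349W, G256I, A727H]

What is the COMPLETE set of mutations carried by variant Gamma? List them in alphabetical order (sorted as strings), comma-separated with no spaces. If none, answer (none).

At Mu: gained [] -> total []
At Gamma: gained ['Q406D', 'C474G', 'R623D'] -> total ['C474G', 'Q406D', 'R623D']

Answer: C474G,Q406D,R623D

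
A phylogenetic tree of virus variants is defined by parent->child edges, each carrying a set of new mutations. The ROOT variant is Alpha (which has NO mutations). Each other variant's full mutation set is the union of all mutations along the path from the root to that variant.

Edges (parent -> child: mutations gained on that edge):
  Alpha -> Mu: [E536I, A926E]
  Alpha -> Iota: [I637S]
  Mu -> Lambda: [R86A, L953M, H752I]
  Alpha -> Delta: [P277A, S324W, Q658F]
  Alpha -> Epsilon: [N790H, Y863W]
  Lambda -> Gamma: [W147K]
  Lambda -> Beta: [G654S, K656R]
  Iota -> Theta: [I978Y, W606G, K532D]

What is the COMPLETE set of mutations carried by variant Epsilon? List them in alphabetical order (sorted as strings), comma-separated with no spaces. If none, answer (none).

At Alpha: gained [] -> total []
At Epsilon: gained ['N790H', 'Y863W'] -> total ['N790H', 'Y863W']

Answer: N790H,Y863W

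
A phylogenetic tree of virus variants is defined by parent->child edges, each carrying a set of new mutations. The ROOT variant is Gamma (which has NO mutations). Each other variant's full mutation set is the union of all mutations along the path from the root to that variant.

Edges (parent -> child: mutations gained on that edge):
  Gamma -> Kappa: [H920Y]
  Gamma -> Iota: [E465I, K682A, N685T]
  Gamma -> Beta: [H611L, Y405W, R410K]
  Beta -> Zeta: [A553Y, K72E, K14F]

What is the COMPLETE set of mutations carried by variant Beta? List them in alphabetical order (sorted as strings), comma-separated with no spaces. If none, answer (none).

At Gamma: gained [] -> total []
At Beta: gained ['H611L', 'Y405W', 'R410K'] -> total ['H611L', 'R410K', 'Y405W']

Answer: H611L,R410K,Y405W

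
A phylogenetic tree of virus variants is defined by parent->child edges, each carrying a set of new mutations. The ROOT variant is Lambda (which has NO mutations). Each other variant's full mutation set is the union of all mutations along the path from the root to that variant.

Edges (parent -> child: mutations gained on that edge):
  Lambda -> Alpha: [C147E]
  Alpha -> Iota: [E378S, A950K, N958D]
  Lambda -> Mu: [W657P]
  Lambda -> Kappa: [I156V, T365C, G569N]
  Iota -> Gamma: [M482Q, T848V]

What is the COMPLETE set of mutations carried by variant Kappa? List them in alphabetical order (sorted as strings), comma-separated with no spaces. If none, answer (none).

At Lambda: gained [] -> total []
At Kappa: gained ['I156V', 'T365C', 'G569N'] -> total ['G569N', 'I156V', 'T365C']

Answer: G569N,I156V,T365C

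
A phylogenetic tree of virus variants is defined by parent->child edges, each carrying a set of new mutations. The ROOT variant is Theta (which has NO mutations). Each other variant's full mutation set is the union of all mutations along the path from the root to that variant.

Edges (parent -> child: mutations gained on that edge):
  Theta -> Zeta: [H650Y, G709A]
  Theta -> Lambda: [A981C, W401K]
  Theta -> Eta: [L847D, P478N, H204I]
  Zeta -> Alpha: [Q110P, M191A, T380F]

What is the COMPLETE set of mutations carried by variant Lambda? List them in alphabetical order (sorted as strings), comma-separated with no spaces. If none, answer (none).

At Theta: gained [] -> total []
At Lambda: gained ['A981C', 'W401K'] -> total ['A981C', 'W401K']

Answer: A981C,W401K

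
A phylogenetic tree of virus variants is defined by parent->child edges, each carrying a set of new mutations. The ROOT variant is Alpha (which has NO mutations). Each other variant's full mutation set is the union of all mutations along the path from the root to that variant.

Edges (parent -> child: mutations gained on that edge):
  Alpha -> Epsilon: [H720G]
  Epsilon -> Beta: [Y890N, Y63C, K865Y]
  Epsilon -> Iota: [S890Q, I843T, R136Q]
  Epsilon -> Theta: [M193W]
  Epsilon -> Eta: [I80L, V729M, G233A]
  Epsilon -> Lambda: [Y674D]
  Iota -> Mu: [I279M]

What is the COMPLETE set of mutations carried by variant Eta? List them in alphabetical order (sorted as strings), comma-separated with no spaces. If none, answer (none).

Answer: G233A,H720G,I80L,V729M

Derivation:
At Alpha: gained [] -> total []
At Epsilon: gained ['H720G'] -> total ['H720G']
At Eta: gained ['I80L', 'V729M', 'G233A'] -> total ['G233A', 'H720G', 'I80L', 'V729M']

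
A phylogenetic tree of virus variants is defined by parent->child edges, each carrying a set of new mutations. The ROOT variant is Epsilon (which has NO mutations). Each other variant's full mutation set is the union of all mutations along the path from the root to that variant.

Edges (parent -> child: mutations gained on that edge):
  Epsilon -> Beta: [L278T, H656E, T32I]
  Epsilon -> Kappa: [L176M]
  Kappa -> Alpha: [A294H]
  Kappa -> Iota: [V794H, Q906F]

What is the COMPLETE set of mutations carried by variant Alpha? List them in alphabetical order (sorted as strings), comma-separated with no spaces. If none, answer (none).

At Epsilon: gained [] -> total []
At Kappa: gained ['L176M'] -> total ['L176M']
At Alpha: gained ['A294H'] -> total ['A294H', 'L176M']

Answer: A294H,L176M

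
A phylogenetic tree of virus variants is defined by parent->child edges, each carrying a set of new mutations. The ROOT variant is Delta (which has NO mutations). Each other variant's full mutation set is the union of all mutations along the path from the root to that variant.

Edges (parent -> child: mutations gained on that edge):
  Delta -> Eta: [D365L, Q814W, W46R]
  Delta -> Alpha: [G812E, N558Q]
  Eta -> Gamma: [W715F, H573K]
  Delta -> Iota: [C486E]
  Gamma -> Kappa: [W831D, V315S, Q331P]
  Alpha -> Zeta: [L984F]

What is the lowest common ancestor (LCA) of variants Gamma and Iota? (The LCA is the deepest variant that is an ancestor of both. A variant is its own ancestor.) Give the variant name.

Answer: Delta

Derivation:
Path from root to Gamma: Delta -> Eta -> Gamma
  ancestors of Gamma: {Delta, Eta, Gamma}
Path from root to Iota: Delta -> Iota
  ancestors of Iota: {Delta, Iota}
Common ancestors: {Delta}
Walk up from Iota: Iota (not in ancestors of Gamma), Delta (in ancestors of Gamma)
Deepest common ancestor (LCA) = Delta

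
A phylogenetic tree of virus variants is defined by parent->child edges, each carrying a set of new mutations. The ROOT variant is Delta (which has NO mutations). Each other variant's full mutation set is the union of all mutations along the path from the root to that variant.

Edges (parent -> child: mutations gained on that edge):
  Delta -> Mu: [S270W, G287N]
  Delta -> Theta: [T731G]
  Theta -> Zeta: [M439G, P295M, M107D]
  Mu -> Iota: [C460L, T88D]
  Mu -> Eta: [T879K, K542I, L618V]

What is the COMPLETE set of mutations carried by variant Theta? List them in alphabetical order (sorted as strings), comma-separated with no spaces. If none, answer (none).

At Delta: gained [] -> total []
At Theta: gained ['T731G'] -> total ['T731G']

Answer: T731G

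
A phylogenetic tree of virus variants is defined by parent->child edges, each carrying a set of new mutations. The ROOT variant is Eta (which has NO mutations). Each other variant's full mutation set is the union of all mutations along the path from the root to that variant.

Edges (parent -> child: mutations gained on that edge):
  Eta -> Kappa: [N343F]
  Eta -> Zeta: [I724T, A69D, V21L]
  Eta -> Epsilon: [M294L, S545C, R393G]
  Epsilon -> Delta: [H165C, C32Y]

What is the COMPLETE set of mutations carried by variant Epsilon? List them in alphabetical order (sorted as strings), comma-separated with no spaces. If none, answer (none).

At Eta: gained [] -> total []
At Epsilon: gained ['M294L', 'S545C', 'R393G'] -> total ['M294L', 'R393G', 'S545C']

Answer: M294L,R393G,S545C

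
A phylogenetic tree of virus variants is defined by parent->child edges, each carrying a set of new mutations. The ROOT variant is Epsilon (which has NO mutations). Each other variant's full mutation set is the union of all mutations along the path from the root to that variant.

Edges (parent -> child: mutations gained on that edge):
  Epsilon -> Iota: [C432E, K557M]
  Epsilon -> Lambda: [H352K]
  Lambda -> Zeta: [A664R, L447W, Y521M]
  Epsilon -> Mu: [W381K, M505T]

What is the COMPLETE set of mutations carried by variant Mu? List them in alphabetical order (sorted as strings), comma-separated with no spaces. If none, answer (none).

At Epsilon: gained [] -> total []
At Mu: gained ['W381K', 'M505T'] -> total ['M505T', 'W381K']

Answer: M505T,W381K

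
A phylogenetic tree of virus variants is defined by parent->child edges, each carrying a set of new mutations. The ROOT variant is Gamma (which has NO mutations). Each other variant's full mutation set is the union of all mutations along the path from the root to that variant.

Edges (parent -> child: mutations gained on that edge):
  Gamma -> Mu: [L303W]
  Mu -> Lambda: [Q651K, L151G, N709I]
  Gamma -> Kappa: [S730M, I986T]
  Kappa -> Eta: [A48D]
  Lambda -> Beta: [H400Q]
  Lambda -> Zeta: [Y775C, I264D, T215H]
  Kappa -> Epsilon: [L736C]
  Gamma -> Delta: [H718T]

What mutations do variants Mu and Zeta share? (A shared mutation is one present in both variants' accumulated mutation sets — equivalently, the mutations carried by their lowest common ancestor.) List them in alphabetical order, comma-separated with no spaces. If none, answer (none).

Answer: L303W

Derivation:
Accumulating mutations along path to Mu:
  At Gamma: gained [] -> total []
  At Mu: gained ['L303W'] -> total ['L303W']
Mutations(Mu) = ['L303W']
Accumulating mutations along path to Zeta:
  At Gamma: gained [] -> total []
  At Mu: gained ['L303W'] -> total ['L303W']
  At Lambda: gained ['Q651K', 'L151G', 'N709I'] -> total ['L151G', 'L303W', 'N709I', 'Q651K']
  At Zeta: gained ['Y775C', 'I264D', 'T215H'] -> total ['I264D', 'L151G', 'L303W', 'N709I', 'Q651K', 'T215H', 'Y775C']
Mutations(Zeta) = ['I264D', 'L151G', 'L303W', 'N709I', 'Q651K', 'T215H', 'Y775C']
Intersection: ['L303W'] ∩ ['I264D', 'L151G', 'L303W', 'N709I', 'Q651K', 'T215H', 'Y775C'] = ['L303W']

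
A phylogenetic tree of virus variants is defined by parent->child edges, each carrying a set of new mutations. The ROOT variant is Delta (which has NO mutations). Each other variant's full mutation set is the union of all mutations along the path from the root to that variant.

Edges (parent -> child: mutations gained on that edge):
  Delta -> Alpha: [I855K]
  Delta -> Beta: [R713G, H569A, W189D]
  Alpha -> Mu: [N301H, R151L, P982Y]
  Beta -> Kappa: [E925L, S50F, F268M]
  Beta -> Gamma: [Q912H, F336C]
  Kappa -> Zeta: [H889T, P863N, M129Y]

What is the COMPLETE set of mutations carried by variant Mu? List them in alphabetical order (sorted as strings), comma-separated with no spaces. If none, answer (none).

At Delta: gained [] -> total []
At Alpha: gained ['I855K'] -> total ['I855K']
At Mu: gained ['N301H', 'R151L', 'P982Y'] -> total ['I855K', 'N301H', 'P982Y', 'R151L']

Answer: I855K,N301H,P982Y,R151L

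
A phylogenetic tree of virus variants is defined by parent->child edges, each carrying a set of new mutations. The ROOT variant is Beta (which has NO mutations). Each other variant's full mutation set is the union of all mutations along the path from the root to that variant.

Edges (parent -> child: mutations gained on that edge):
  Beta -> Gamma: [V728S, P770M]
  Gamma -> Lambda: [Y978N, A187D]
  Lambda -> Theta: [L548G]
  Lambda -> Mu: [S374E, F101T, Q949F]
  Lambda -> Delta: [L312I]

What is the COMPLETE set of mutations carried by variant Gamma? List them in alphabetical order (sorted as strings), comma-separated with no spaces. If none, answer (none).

At Beta: gained [] -> total []
At Gamma: gained ['V728S', 'P770M'] -> total ['P770M', 'V728S']

Answer: P770M,V728S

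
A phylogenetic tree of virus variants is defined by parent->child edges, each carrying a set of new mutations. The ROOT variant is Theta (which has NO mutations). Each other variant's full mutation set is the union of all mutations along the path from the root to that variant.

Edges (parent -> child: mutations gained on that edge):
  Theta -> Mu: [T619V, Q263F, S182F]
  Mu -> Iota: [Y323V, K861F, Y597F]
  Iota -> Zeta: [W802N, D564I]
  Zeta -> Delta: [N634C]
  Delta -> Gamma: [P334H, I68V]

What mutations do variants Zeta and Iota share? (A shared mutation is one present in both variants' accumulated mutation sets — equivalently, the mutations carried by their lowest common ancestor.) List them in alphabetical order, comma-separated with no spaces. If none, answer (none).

Answer: K861F,Q263F,S182F,T619V,Y323V,Y597F

Derivation:
Accumulating mutations along path to Zeta:
  At Theta: gained [] -> total []
  At Mu: gained ['T619V', 'Q263F', 'S182F'] -> total ['Q263F', 'S182F', 'T619V']
  At Iota: gained ['Y323V', 'K861F', 'Y597F'] -> total ['K861F', 'Q263F', 'S182F', 'T619V', 'Y323V', 'Y597F']
  At Zeta: gained ['W802N', 'D564I'] -> total ['D564I', 'K861F', 'Q263F', 'S182F', 'T619V', 'W802N', 'Y323V', 'Y597F']
Mutations(Zeta) = ['D564I', 'K861F', 'Q263F', 'S182F', 'T619V', 'W802N', 'Y323V', 'Y597F']
Accumulating mutations along path to Iota:
  At Theta: gained [] -> total []
  At Mu: gained ['T619V', 'Q263F', 'S182F'] -> total ['Q263F', 'S182F', 'T619V']
  At Iota: gained ['Y323V', 'K861F', 'Y597F'] -> total ['K861F', 'Q263F', 'S182F', 'T619V', 'Y323V', 'Y597F']
Mutations(Iota) = ['K861F', 'Q263F', 'S182F', 'T619V', 'Y323V', 'Y597F']
Intersection: ['D564I', 'K861F', 'Q263F', 'S182F', 'T619V', 'W802N', 'Y323V', 'Y597F'] ∩ ['K861F', 'Q263F', 'S182F', 'T619V', 'Y323V', 'Y597F'] = ['K861F', 'Q263F', 'S182F', 'T619V', 'Y323V', 'Y597F']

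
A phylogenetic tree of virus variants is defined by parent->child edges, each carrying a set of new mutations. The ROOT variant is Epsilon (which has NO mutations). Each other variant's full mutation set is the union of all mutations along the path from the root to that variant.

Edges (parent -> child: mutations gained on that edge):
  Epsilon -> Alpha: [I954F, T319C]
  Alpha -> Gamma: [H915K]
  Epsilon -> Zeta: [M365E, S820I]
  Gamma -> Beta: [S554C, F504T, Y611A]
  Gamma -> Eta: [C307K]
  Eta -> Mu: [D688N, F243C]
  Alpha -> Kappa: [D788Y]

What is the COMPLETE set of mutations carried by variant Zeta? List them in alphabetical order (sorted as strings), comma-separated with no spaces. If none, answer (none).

Answer: M365E,S820I

Derivation:
At Epsilon: gained [] -> total []
At Zeta: gained ['M365E', 'S820I'] -> total ['M365E', 'S820I']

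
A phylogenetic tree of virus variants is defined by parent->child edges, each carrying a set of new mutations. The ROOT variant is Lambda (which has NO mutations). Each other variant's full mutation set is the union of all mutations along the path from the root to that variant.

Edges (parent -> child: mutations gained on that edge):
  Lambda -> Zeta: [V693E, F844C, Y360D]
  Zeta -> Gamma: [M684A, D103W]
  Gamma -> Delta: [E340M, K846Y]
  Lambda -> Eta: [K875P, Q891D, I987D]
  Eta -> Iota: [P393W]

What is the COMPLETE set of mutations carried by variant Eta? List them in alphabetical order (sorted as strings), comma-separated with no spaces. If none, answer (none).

Answer: I987D,K875P,Q891D

Derivation:
At Lambda: gained [] -> total []
At Eta: gained ['K875P', 'Q891D', 'I987D'] -> total ['I987D', 'K875P', 'Q891D']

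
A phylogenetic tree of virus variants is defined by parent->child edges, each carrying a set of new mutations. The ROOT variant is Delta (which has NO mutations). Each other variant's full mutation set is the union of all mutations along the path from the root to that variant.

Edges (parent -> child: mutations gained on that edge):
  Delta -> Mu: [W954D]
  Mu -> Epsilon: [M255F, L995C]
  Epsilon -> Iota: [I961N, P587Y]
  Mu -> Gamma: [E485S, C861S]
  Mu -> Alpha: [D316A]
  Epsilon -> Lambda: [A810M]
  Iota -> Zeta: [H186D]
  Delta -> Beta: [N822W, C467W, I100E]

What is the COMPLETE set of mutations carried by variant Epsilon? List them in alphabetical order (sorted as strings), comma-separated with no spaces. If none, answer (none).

Answer: L995C,M255F,W954D

Derivation:
At Delta: gained [] -> total []
At Mu: gained ['W954D'] -> total ['W954D']
At Epsilon: gained ['M255F', 'L995C'] -> total ['L995C', 'M255F', 'W954D']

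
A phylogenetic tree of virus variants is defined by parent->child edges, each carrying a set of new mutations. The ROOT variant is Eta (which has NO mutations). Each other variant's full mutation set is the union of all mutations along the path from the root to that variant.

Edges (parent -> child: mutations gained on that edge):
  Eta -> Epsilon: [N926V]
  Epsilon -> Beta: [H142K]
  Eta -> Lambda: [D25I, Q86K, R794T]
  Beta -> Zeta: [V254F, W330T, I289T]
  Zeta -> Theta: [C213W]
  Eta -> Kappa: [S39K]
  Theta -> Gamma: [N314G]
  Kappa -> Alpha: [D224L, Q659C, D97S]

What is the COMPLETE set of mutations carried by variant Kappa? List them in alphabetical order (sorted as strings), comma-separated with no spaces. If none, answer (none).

Answer: S39K

Derivation:
At Eta: gained [] -> total []
At Kappa: gained ['S39K'] -> total ['S39K']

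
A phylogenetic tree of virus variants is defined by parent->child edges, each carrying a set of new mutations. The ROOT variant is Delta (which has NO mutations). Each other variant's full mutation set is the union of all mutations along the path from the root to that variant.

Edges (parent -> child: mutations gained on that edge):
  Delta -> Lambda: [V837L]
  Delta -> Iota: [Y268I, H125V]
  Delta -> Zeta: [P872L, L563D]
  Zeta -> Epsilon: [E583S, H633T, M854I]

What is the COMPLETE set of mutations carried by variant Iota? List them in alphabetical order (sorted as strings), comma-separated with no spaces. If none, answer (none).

At Delta: gained [] -> total []
At Iota: gained ['Y268I', 'H125V'] -> total ['H125V', 'Y268I']

Answer: H125V,Y268I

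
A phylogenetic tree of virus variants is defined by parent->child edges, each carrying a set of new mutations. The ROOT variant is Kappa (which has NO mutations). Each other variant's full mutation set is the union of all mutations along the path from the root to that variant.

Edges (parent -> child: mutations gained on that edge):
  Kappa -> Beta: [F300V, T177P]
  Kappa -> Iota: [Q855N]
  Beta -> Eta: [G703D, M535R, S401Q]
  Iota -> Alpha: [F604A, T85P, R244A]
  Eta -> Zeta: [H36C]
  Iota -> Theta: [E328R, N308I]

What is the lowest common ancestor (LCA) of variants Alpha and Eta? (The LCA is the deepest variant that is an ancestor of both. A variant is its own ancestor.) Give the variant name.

Answer: Kappa

Derivation:
Path from root to Alpha: Kappa -> Iota -> Alpha
  ancestors of Alpha: {Kappa, Iota, Alpha}
Path from root to Eta: Kappa -> Beta -> Eta
  ancestors of Eta: {Kappa, Beta, Eta}
Common ancestors: {Kappa}
Walk up from Eta: Eta (not in ancestors of Alpha), Beta (not in ancestors of Alpha), Kappa (in ancestors of Alpha)
Deepest common ancestor (LCA) = Kappa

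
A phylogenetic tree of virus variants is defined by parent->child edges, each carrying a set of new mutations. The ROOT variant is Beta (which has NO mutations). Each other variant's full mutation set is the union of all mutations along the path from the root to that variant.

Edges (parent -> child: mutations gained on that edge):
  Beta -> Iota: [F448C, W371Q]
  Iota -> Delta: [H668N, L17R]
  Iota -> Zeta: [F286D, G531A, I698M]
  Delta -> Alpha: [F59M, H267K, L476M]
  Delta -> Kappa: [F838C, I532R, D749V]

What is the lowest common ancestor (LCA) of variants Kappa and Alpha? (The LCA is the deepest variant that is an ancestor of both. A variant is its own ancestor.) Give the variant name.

Path from root to Kappa: Beta -> Iota -> Delta -> Kappa
  ancestors of Kappa: {Beta, Iota, Delta, Kappa}
Path from root to Alpha: Beta -> Iota -> Delta -> Alpha
  ancestors of Alpha: {Beta, Iota, Delta, Alpha}
Common ancestors: {Beta, Iota, Delta}
Walk up from Alpha: Alpha (not in ancestors of Kappa), Delta (in ancestors of Kappa), Iota (in ancestors of Kappa), Beta (in ancestors of Kappa)
Deepest common ancestor (LCA) = Delta

Answer: Delta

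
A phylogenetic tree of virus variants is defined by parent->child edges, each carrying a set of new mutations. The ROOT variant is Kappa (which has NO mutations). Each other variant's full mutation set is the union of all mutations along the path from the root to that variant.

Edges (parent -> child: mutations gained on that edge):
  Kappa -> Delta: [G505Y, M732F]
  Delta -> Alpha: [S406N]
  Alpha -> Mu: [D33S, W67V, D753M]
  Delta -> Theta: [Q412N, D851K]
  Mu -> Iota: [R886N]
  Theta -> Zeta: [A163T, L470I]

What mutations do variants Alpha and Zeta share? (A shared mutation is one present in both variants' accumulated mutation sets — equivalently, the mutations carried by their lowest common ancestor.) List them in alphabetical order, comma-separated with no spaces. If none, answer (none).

Answer: G505Y,M732F

Derivation:
Accumulating mutations along path to Alpha:
  At Kappa: gained [] -> total []
  At Delta: gained ['G505Y', 'M732F'] -> total ['G505Y', 'M732F']
  At Alpha: gained ['S406N'] -> total ['G505Y', 'M732F', 'S406N']
Mutations(Alpha) = ['G505Y', 'M732F', 'S406N']
Accumulating mutations along path to Zeta:
  At Kappa: gained [] -> total []
  At Delta: gained ['G505Y', 'M732F'] -> total ['G505Y', 'M732F']
  At Theta: gained ['Q412N', 'D851K'] -> total ['D851K', 'G505Y', 'M732F', 'Q412N']
  At Zeta: gained ['A163T', 'L470I'] -> total ['A163T', 'D851K', 'G505Y', 'L470I', 'M732F', 'Q412N']
Mutations(Zeta) = ['A163T', 'D851K', 'G505Y', 'L470I', 'M732F', 'Q412N']
Intersection: ['G505Y', 'M732F', 'S406N'] ∩ ['A163T', 'D851K', 'G505Y', 'L470I', 'M732F', 'Q412N'] = ['G505Y', 'M732F']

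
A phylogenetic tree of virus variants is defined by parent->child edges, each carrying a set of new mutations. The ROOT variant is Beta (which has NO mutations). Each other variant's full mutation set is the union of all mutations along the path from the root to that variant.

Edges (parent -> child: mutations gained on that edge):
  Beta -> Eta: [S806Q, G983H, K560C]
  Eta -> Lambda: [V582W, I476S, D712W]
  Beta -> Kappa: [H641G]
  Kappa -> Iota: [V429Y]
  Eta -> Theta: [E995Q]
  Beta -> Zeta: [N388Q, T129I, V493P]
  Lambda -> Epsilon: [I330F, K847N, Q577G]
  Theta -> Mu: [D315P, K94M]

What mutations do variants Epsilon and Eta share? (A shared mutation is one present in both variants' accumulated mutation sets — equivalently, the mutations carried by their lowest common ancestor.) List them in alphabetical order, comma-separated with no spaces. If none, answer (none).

Answer: G983H,K560C,S806Q

Derivation:
Accumulating mutations along path to Epsilon:
  At Beta: gained [] -> total []
  At Eta: gained ['S806Q', 'G983H', 'K560C'] -> total ['G983H', 'K560C', 'S806Q']
  At Lambda: gained ['V582W', 'I476S', 'D712W'] -> total ['D712W', 'G983H', 'I476S', 'K560C', 'S806Q', 'V582W']
  At Epsilon: gained ['I330F', 'K847N', 'Q577G'] -> total ['D712W', 'G983H', 'I330F', 'I476S', 'K560C', 'K847N', 'Q577G', 'S806Q', 'V582W']
Mutations(Epsilon) = ['D712W', 'G983H', 'I330F', 'I476S', 'K560C', 'K847N', 'Q577G', 'S806Q', 'V582W']
Accumulating mutations along path to Eta:
  At Beta: gained [] -> total []
  At Eta: gained ['S806Q', 'G983H', 'K560C'] -> total ['G983H', 'K560C', 'S806Q']
Mutations(Eta) = ['G983H', 'K560C', 'S806Q']
Intersection: ['D712W', 'G983H', 'I330F', 'I476S', 'K560C', 'K847N', 'Q577G', 'S806Q', 'V582W'] ∩ ['G983H', 'K560C', 'S806Q'] = ['G983H', 'K560C', 'S806Q']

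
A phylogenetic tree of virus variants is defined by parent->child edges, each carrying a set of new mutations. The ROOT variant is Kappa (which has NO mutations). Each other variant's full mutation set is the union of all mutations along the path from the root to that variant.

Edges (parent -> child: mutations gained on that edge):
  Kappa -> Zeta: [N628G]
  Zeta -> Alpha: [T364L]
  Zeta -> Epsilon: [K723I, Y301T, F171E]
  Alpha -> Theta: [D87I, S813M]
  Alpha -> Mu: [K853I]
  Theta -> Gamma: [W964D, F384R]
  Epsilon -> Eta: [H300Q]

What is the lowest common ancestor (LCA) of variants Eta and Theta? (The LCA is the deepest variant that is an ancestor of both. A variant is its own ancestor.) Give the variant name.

Path from root to Eta: Kappa -> Zeta -> Epsilon -> Eta
  ancestors of Eta: {Kappa, Zeta, Epsilon, Eta}
Path from root to Theta: Kappa -> Zeta -> Alpha -> Theta
  ancestors of Theta: {Kappa, Zeta, Alpha, Theta}
Common ancestors: {Kappa, Zeta}
Walk up from Theta: Theta (not in ancestors of Eta), Alpha (not in ancestors of Eta), Zeta (in ancestors of Eta), Kappa (in ancestors of Eta)
Deepest common ancestor (LCA) = Zeta

Answer: Zeta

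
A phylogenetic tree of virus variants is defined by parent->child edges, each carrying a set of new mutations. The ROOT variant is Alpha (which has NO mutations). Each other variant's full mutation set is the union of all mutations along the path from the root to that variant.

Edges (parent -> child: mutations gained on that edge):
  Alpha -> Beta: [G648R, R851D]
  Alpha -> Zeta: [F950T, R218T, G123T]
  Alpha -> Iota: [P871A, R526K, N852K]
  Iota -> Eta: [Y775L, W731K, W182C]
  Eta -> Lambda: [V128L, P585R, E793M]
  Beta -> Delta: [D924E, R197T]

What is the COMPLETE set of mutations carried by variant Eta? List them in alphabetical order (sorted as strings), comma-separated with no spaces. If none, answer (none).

Answer: N852K,P871A,R526K,W182C,W731K,Y775L

Derivation:
At Alpha: gained [] -> total []
At Iota: gained ['P871A', 'R526K', 'N852K'] -> total ['N852K', 'P871A', 'R526K']
At Eta: gained ['Y775L', 'W731K', 'W182C'] -> total ['N852K', 'P871A', 'R526K', 'W182C', 'W731K', 'Y775L']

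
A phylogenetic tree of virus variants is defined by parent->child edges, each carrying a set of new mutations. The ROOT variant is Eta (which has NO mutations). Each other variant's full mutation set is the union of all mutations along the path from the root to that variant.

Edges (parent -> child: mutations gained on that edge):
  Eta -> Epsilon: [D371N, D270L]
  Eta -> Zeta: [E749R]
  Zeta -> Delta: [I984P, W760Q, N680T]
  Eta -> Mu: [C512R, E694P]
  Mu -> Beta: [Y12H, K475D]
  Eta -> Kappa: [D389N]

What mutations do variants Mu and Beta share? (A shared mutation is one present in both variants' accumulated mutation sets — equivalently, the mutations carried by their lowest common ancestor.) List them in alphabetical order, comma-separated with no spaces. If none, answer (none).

Answer: C512R,E694P

Derivation:
Accumulating mutations along path to Mu:
  At Eta: gained [] -> total []
  At Mu: gained ['C512R', 'E694P'] -> total ['C512R', 'E694P']
Mutations(Mu) = ['C512R', 'E694P']
Accumulating mutations along path to Beta:
  At Eta: gained [] -> total []
  At Mu: gained ['C512R', 'E694P'] -> total ['C512R', 'E694P']
  At Beta: gained ['Y12H', 'K475D'] -> total ['C512R', 'E694P', 'K475D', 'Y12H']
Mutations(Beta) = ['C512R', 'E694P', 'K475D', 'Y12H']
Intersection: ['C512R', 'E694P'] ∩ ['C512R', 'E694P', 'K475D', 'Y12H'] = ['C512R', 'E694P']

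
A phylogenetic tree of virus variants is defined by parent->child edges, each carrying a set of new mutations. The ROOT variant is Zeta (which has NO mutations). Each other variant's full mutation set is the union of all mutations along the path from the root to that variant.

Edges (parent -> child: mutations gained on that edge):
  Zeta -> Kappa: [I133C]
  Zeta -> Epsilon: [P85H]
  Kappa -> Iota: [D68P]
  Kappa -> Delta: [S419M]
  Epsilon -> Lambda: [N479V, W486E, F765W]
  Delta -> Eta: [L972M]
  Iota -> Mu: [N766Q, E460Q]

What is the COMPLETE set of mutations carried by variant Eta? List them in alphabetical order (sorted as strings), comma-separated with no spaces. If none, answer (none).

Answer: I133C,L972M,S419M

Derivation:
At Zeta: gained [] -> total []
At Kappa: gained ['I133C'] -> total ['I133C']
At Delta: gained ['S419M'] -> total ['I133C', 'S419M']
At Eta: gained ['L972M'] -> total ['I133C', 'L972M', 'S419M']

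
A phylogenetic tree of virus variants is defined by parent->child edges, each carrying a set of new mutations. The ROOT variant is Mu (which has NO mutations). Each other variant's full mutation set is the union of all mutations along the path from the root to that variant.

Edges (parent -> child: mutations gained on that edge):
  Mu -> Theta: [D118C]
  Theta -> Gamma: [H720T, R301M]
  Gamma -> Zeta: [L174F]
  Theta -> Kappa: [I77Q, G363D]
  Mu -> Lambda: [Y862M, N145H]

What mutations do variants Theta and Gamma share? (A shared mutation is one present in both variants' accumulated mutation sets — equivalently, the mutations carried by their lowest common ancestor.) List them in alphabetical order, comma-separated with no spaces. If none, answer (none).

Accumulating mutations along path to Theta:
  At Mu: gained [] -> total []
  At Theta: gained ['D118C'] -> total ['D118C']
Mutations(Theta) = ['D118C']
Accumulating mutations along path to Gamma:
  At Mu: gained [] -> total []
  At Theta: gained ['D118C'] -> total ['D118C']
  At Gamma: gained ['H720T', 'R301M'] -> total ['D118C', 'H720T', 'R301M']
Mutations(Gamma) = ['D118C', 'H720T', 'R301M']
Intersection: ['D118C'] ∩ ['D118C', 'H720T', 'R301M'] = ['D118C']

Answer: D118C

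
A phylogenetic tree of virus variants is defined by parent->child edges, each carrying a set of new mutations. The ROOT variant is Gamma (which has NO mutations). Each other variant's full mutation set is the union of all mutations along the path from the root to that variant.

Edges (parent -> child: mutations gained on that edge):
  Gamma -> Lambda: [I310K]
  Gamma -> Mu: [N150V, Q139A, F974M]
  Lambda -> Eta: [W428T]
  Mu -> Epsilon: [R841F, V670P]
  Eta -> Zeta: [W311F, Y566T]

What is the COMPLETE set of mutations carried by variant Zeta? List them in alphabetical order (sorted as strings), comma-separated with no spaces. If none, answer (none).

At Gamma: gained [] -> total []
At Lambda: gained ['I310K'] -> total ['I310K']
At Eta: gained ['W428T'] -> total ['I310K', 'W428T']
At Zeta: gained ['W311F', 'Y566T'] -> total ['I310K', 'W311F', 'W428T', 'Y566T']

Answer: I310K,W311F,W428T,Y566T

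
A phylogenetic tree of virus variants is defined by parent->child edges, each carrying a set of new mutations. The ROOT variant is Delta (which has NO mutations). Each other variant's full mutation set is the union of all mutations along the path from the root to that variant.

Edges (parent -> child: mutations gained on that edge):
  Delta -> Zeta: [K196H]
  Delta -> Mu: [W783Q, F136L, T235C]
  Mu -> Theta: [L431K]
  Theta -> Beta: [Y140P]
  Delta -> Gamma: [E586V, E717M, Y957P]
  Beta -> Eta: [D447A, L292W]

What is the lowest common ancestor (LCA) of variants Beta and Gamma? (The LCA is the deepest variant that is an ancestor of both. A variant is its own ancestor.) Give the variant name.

Path from root to Beta: Delta -> Mu -> Theta -> Beta
  ancestors of Beta: {Delta, Mu, Theta, Beta}
Path from root to Gamma: Delta -> Gamma
  ancestors of Gamma: {Delta, Gamma}
Common ancestors: {Delta}
Walk up from Gamma: Gamma (not in ancestors of Beta), Delta (in ancestors of Beta)
Deepest common ancestor (LCA) = Delta

Answer: Delta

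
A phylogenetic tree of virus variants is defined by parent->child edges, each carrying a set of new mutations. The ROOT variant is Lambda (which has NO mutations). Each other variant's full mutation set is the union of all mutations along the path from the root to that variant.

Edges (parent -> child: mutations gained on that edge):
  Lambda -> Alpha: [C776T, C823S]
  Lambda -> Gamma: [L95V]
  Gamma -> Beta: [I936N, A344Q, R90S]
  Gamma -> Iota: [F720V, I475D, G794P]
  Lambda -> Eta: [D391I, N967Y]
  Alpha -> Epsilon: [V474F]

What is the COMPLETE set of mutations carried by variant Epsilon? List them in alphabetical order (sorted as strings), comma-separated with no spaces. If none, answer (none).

Answer: C776T,C823S,V474F

Derivation:
At Lambda: gained [] -> total []
At Alpha: gained ['C776T', 'C823S'] -> total ['C776T', 'C823S']
At Epsilon: gained ['V474F'] -> total ['C776T', 'C823S', 'V474F']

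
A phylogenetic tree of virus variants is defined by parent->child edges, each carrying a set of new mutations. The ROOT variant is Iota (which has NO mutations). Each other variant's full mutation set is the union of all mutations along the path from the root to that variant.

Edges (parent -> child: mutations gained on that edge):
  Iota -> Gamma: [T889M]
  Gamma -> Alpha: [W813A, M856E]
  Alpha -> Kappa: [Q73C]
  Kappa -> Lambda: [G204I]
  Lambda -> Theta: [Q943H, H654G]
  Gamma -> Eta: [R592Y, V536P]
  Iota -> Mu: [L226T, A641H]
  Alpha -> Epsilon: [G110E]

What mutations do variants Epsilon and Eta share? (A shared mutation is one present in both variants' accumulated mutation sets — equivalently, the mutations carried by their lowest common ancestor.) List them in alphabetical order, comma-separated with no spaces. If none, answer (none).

Accumulating mutations along path to Epsilon:
  At Iota: gained [] -> total []
  At Gamma: gained ['T889M'] -> total ['T889M']
  At Alpha: gained ['W813A', 'M856E'] -> total ['M856E', 'T889M', 'W813A']
  At Epsilon: gained ['G110E'] -> total ['G110E', 'M856E', 'T889M', 'W813A']
Mutations(Epsilon) = ['G110E', 'M856E', 'T889M', 'W813A']
Accumulating mutations along path to Eta:
  At Iota: gained [] -> total []
  At Gamma: gained ['T889M'] -> total ['T889M']
  At Eta: gained ['R592Y', 'V536P'] -> total ['R592Y', 'T889M', 'V536P']
Mutations(Eta) = ['R592Y', 'T889M', 'V536P']
Intersection: ['G110E', 'M856E', 'T889M', 'W813A'] ∩ ['R592Y', 'T889M', 'V536P'] = ['T889M']

Answer: T889M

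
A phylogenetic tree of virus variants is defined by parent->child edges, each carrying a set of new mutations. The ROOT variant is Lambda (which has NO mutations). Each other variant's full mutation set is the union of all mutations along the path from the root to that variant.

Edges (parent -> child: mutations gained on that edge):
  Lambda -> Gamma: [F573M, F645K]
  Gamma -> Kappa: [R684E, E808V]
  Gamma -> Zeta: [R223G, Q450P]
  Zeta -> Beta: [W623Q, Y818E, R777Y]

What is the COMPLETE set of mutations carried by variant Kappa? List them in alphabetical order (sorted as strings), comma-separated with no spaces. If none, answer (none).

At Lambda: gained [] -> total []
At Gamma: gained ['F573M', 'F645K'] -> total ['F573M', 'F645K']
At Kappa: gained ['R684E', 'E808V'] -> total ['E808V', 'F573M', 'F645K', 'R684E']

Answer: E808V,F573M,F645K,R684E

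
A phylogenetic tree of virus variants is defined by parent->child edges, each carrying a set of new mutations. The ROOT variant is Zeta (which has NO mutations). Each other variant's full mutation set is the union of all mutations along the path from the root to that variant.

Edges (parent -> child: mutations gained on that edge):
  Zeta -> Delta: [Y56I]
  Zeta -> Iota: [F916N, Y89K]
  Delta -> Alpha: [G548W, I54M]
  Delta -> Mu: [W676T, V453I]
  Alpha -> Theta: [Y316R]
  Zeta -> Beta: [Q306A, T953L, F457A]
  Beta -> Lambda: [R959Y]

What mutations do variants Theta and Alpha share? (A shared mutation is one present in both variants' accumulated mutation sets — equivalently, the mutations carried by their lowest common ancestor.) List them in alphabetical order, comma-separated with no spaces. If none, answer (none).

Answer: G548W,I54M,Y56I

Derivation:
Accumulating mutations along path to Theta:
  At Zeta: gained [] -> total []
  At Delta: gained ['Y56I'] -> total ['Y56I']
  At Alpha: gained ['G548W', 'I54M'] -> total ['G548W', 'I54M', 'Y56I']
  At Theta: gained ['Y316R'] -> total ['G548W', 'I54M', 'Y316R', 'Y56I']
Mutations(Theta) = ['G548W', 'I54M', 'Y316R', 'Y56I']
Accumulating mutations along path to Alpha:
  At Zeta: gained [] -> total []
  At Delta: gained ['Y56I'] -> total ['Y56I']
  At Alpha: gained ['G548W', 'I54M'] -> total ['G548W', 'I54M', 'Y56I']
Mutations(Alpha) = ['G548W', 'I54M', 'Y56I']
Intersection: ['G548W', 'I54M', 'Y316R', 'Y56I'] ∩ ['G548W', 'I54M', 'Y56I'] = ['G548W', 'I54M', 'Y56I']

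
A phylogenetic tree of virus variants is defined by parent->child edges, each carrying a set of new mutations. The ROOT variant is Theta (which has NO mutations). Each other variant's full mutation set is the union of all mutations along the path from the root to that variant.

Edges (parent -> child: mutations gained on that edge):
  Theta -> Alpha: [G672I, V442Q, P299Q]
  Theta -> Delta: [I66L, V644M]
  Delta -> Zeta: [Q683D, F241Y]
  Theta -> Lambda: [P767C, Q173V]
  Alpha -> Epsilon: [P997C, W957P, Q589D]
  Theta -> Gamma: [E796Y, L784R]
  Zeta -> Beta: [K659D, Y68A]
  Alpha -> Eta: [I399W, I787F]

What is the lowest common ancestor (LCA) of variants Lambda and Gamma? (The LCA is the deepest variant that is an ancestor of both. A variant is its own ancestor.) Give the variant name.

Answer: Theta

Derivation:
Path from root to Lambda: Theta -> Lambda
  ancestors of Lambda: {Theta, Lambda}
Path from root to Gamma: Theta -> Gamma
  ancestors of Gamma: {Theta, Gamma}
Common ancestors: {Theta}
Walk up from Gamma: Gamma (not in ancestors of Lambda), Theta (in ancestors of Lambda)
Deepest common ancestor (LCA) = Theta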